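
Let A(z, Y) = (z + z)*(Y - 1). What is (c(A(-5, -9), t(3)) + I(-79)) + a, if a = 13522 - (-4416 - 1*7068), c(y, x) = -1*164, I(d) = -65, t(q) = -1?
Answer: 24777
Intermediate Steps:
A(z, Y) = 2*z*(-1 + Y) (A(z, Y) = (2*z)*(-1 + Y) = 2*z*(-1 + Y))
c(y, x) = -164
a = 25006 (a = 13522 - (-4416 - 7068) = 13522 - 1*(-11484) = 13522 + 11484 = 25006)
(c(A(-5, -9), t(3)) + I(-79)) + a = (-164 - 65) + 25006 = -229 + 25006 = 24777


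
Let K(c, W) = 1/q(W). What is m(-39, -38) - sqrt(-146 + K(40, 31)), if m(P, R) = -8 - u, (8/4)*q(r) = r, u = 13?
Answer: -21 - 2*I*sqrt(35061)/31 ≈ -21.0 - 12.08*I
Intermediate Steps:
q(r) = r/2
m(P, R) = -21 (m(P, R) = -8 - 1*13 = -8 - 13 = -21)
K(c, W) = 2/W (K(c, W) = 1/(W/2) = 2/W)
m(-39, -38) - sqrt(-146 + K(40, 31)) = -21 - sqrt(-146 + 2/31) = -21 - sqrt(-4524/31) = -21 - 2*I*sqrt(35061)/31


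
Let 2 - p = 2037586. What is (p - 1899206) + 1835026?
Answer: -2101764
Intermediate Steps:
p = -2037584 (p = 2 - 1*2037586 = 2 - 2037586 = -2037584)
(p - 1899206) + 1835026 = (-2037584 - 1899206) + 1835026 = -3936790 + 1835026 = -2101764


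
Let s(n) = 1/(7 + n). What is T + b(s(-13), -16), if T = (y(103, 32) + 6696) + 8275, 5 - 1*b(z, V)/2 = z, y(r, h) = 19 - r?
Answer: 44692/3 ≈ 14897.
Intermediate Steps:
b(z, V) = 10 - 2*z
T = 14887 (T = ((19 - 1*103) + 6696) + 8275 = ((19 - 103) + 6696) + 8275 = (-84 + 6696) + 8275 = 6612 + 8275 = 14887)
T + b(s(-13), -16) = 14887 + (10 - 2/(7 - 13)) = 14887 + (10 - 2/(-6)) = 14887 + (10 - 2*(-1/6)) = 14887 + (10 + 1/3) = 14887 + 31/3 = 44692/3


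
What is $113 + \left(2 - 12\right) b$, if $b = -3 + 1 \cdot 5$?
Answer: $93$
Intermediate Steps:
$b = 2$ ($b = -3 + 5 = 2$)
$113 + \left(2 - 12\right) b = 113 + \left(2 - 12\right) 2 = 113 - 20 = 93$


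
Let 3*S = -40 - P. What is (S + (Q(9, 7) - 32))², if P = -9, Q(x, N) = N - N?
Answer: 16129/9 ≈ 1792.1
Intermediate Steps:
Q(x, N) = 0
S = -31/3 (S = (-40 - 1*(-9))/3 = (-40 + 9)/3 = (⅓)*(-31) = -31/3 ≈ -10.333)
(S + (Q(9, 7) - 32))² = (-31/3 + (0 - 32))² = (-31/3 - 32)² = (-127/3)² = 16129/9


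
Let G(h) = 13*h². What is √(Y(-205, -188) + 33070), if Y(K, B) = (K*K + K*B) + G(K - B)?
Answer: 4*√7337 ≈ 342.63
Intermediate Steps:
Y(K, B) = K² + 13*(K - B)² + B*K (Y(K, B) = (K*K + K*B) + 13*(K - B)² = (K² + B*K) + 13*(K - B)² = K² + 13*(K - B)² + B*K)
√(Y(-205, -188) + 33070) = √(((-205)² + 13*(-188 - 1*(-205))² - 188*(-205)) + 33070) = √((42025 + 13*(-188 + 205)² + 38540) + 33070) = √((42025 + 13*17² + 38540) + 33070) = √((42025 + 13*289 + 38540) + 33070) = √((42025 + 3757 + 38540) + 33070) = √(84322 + 33070) = √117392 = 4*√7337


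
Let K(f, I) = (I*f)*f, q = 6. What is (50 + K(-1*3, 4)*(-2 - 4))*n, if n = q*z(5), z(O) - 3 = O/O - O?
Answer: 996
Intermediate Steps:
K(f, I) = I*f**2
z(O) = 4 - O (z(O) = 3 + (O/O - O) = 3 + (1 - O) = 4 - O)
n = -6 (n = 6*(4 - 1*5) = 6*(4 - 5) = 6*(-1) = -6)
(50 + K(-1*3, 4)*(-2 - 4))*n = (50 + (4*(-1*3)**2)*(-2 - 4))*(-6) = (50 + (4*(-3)**2)*(-6))*(-6) = (50 + (4*9)*(-6))*(-6) = (50 + 36*(-6))*(-6) = (50 - 216)*(-6) = -166*(-6) = 996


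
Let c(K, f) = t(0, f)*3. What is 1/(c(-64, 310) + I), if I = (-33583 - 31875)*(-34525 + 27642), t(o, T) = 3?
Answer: 1/450547423 ≈ 2.2195e-9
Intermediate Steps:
I = 450547414 (I = -65458*(-6883) = 450547414)
c(K, f) = 9 (c(K, f) = 3*3 = 9)
1/(c(-64, 310) + I) = 1/(9 + 450547414) = 1/450547423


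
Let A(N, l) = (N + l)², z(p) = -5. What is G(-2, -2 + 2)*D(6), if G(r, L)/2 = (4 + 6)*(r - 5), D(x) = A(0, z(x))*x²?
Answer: -126000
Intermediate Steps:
D(x) = 25*x² (D(x) = (0 - 5)²*x² = (-5)²*x² = 25*x²)
G(r, L) = -100 + 20*r (G(r, L) = 2*((4 + 6)*(r - 5)) = 2*(10*(-5 + r)) = 2*(-50 + 10*r) = -100 + 20*r)
G(-2, -2 + 2)*D(6) = (-100 + 20*(-2))*(25*6²) = (-100 - 40)*(25*36) = -140*900 = -126000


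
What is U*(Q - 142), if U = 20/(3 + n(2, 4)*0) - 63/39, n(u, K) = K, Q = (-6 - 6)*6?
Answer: -42158/39 ≈ -1081.0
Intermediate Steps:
Q = -72 (Q = -12*6 = -72)
U = 197/39 (U = 20/(3 + 4*0) - 63/39 = 20/(3 + 0) - 63*1/39 = 20/3 - 21/13 = 197/39 ≈ 5.0513)
U*(Q - 142) = 197*(-72 - 142)/39 = (197/39)*(-214) = -42158/39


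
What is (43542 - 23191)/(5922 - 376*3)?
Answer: 433/102 ≈ 4.2451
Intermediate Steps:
(43542 - 23191)/(5922 - 376*3) = 20351/(5922 - 1128) = 20351/4794 = 20351*(1/4794) = 433/102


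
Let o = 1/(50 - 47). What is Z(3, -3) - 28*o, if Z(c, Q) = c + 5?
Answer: -4/3 ≈ -1.3333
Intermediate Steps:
o = ⅓ (o = 1/3 = ⅓ ≈ 0.33333)
Z(c, Q) = 5 + c
Z(3, -3) - 28*o = (5 + 3) - 28*⅓ = 8 - 28/3 = -4/3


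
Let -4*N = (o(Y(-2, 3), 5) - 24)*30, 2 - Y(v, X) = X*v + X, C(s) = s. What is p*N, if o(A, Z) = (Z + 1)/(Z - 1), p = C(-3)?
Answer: -2025/4 ≈ -506.25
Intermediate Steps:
p = -3
Y(v, X) = 2 - X - X*v (Y(v, X) = 2 - (X*v + X) = 2 - (X + X*v) = 2 + (-X - X*v) = 2 - X - X*v)
o(A, Z) = (1 + Z)/(-1 + Z)
N = 675/4 (N = -((1 + 5)/(-1 + 5) - 24)*30/4 = -(6/4 - 24)*30/4 = -((¼)*6 - 24)*30/4 = -(3/2 - 24)*30/4 = -(-45)*30/8 = -¼*(-675) = 675/4 ≈ 168.75)
p*N = -3*675/4 = -2025/4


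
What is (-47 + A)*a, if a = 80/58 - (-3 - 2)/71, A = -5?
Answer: -155220/2059 ≈ -75.386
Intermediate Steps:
a = 2985/2059 (a = 80*(1/58) - 1*(-5)*(1/71) = 40/29 + 5*(1/71) = 40/29 + 5/71 = 2985/2059 ≈ 1.4497)
(-47 + A)*a = (-47 - 5)*(2985/2059) = -52*2985/2059 = -155220/2059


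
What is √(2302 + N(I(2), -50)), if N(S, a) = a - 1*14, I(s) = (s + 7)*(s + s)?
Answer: √2238 ≈ 47.307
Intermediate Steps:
I(s) = 2*s*(7 + s) (I(s) = (7 + s)*(2*s) = 2*s*(7 + s))
N(S, a) = -14 + a (N(S, a) = a - 14 = -14 + a)
√(2302 + N(I(2), -50)) = √(2302 + (-14 - 50)) = √(2302 - 64) = √2238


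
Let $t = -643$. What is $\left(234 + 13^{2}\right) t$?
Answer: $-259129$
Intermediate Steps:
$\left(234 + 13^{2}\right) t = \left(234 + 13^{2}\right) \left(-643\right) = \left(234 + 169\right) \left(-643\right) = 403 \left(-643\right) = -259129$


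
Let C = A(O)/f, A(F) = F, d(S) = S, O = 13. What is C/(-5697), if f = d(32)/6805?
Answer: -88465/182304 ≈ -0.48526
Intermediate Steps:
f = 32/6805 ≈ 0.0047024
C = 88465/32 (C = 13/(32/6805) = 13*(6805/32) = 88465/32 ≈ 2764.5)
C/(-5697) = (88465/32)/(-5697) = (88465/32)*(-1/5697) = -88465/182304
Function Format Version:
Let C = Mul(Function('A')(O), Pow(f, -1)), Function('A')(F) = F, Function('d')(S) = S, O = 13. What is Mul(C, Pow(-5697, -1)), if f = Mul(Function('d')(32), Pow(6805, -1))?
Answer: Rational(-88465, 182304) ≈ -0.48526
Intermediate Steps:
f = Rational(32, 6805) (f = Mul(32, Pow(6805, -1)) = Mul(32, Rational(1, 6805)) = Rational(32, 6805) ≈ 0.0047024)
C = Rational(88465, 32) (C = Mul(13, Pow(Rational(32, 6805), -1)) = Mul(13, Rational(6805, 32)) = Rational(88465, 32) ≈ 2764.5)
Mul(C, Pow(-5697, -1)) = Mul(Rational(88465, 32), Pow(-5697, -1)) = Mul(Rational(88465, 32), Rational(-1, 5697)) = Rational(-88465, 182304)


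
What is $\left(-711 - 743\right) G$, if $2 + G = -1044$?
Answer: $1520884$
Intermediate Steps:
$G = -1046$ ($G = -2 - 1044 = -1046$)
$\left(-711 - 743\right) G = \left(-711 - 743\right) \left(-1046\right) = \left(-1454\right) \left(-1046\right) = 1520884$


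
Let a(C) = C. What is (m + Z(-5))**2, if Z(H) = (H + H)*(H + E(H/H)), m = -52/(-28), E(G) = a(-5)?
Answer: 508369/49 ≈ 10375.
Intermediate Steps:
E(G) = -5
m = 13/7 (m = -52*(-1/28) = 13/7 ≈ 1.8571)
Z(H) = 2*H*(-5 + H) (Z(H) = (H + H)*(H - 5) = (2*H)*(-5 + H) = 2*H*(-5 + H))
(m + Z(-5))**2 = (13/7 + 2*(-5)*(-5 - 5))**2 = (13/7 + 2*(-5)*(-10))**2 = (13/7 + 100)**2 = (713/7)**2 = 508369/49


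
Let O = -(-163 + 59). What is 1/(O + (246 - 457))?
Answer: -1/107 ≈ -0.0093458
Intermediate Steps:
O = 104 (O = -1*(-104) = 104)
1/(O + (246 - 457)) = 1/(104 + (246 - 457)) = 1/(104 - 211) = 1/(-107) = -1/107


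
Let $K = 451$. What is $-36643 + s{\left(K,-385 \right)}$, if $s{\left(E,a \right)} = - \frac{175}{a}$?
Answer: $- \frac{403068}{11} \approx -36643.0$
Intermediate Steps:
$-36643 + s{\left(K,-385 \right)} = -36643 - \frac{175}{-385} = -36643 - - \frac{5}{11} = -36643 + \frac{5}{11} = - \frac{403068}{11}$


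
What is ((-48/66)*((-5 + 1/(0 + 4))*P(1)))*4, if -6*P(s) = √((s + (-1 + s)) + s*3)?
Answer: -152/33 ≈ -4.6061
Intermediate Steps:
P(s) = -√(-1 + 5*s)/6 (P(s) = -√((s + (-1 + s)) + s*3)/6 = -√((-1 + 2*s) + 3*s)/6 = -√(-1 + 5*s)/6)
((-48/66)*((-5 + 1/(0 + 4))*P(1)))*4 = ((-48/66)*((-5 + 1/(0 + 4))*(-√(-1 + 5*1)/6)))*4 = ((-48*1/66)*((-5 + 1/4)*(-√(-1 + 5)/6)))*4 = -8*(-5 + ¼)*(-√4/6)/11*4 = -(-38)*(-⅙*2)/11*4 = -(-38)*(-1)/(11*3)*4 = -8/11*19/12*4 = -38/33*4 = -152/33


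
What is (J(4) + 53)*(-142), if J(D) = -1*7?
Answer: -6532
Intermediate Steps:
J(D) = -7
(J(4) + 53)*(-142) = (-7 + 53)*(-142) = 46*(-142) = -6532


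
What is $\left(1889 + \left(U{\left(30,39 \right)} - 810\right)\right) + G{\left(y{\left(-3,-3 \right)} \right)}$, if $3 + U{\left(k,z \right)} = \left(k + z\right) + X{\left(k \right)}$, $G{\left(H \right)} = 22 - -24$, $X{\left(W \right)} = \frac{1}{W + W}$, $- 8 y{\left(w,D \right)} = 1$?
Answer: $\frac{71461}{60} \approx 1191.0$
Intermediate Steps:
$y{\left(w,D \right)} = - \frac{1}{8}$ ($y{\left(w,D \right)} = \left(- \frac{1}{8}\right) 1 = - \frac{1}{8}$)
$X{\left(W \right)} = \frac{1}{2 W}$
$G{\left(H \right)} = 46$ ($G{\left(H \right)} = 22 + 24 = 46$)
$U{\left(k,z \right)} = -3 + k + z + \frac{1}{2 k}$ ($U{\left(k,z \right)} = -3 + \left(\left(k + z\right) + \frac{1}{2 k}\right) = -3 + \left(k + z + \frac{1}{2 k}\right) = -3 + k + z + \frac{1}{2 k}$)
$\left(1889 + \left(U{\left(30,39 \right)} - 810\right)\right) + G{\left(y{\left(-3,-3 \right)} \right)} = \left(1889 + \left(\left(-3 + 30 + 39 + \frac{1}{2 \cdot 30}\right) - 810\right)\right) + 46 = \left(1889 + \left(\left(-3 + 30 + 39 + \frac{1}{2} \cdot \frac{1}{30}\right) - 810\right)\right) + 46 = \left(1889 + \left(\left(-3 + 30 + 39 + \frac{1}{60}\right) - 810\right)\right) + 46 = \left(1889 + \left(\frac{3961}{60} - 810\right)\right) + 46 = \left(1889 - \frac{44639}{60}\right) + 46 = \frac{68701}{60} + 46 = \frac{71461}{60}$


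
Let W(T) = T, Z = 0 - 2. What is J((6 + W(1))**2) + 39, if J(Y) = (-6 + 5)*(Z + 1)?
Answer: 40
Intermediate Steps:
Z = -2
J(Y) = 1 (J(Y) = (-6 + 5)*(-2 + 1) = -1*(-1) = 1)
J((6 + W(1))**2) + 39 = 1 + 39 = 40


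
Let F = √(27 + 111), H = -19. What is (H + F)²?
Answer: (19 - √138)² ≈ 52.601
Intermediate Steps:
F = √138 ≈ 11.747
(H + F)² = (-19 + √138)²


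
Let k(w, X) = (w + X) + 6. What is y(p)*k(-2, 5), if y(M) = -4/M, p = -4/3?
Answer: 27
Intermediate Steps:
k(w, X) = 6 + X + w (k(w, X) = (X + w) + 6 = 6 + X + w)
p = -4/3 (p = -4*⅓ = -4/3 ≈ -1.3333)
y(p)*k(-2, 5) = (-4/(-4/3))*(6 + 5 - 2) = -4*(-¾)*9 = 3*9 = 27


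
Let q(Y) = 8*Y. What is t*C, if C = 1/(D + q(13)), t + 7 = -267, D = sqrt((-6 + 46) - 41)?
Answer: -28496/10817 + 274*I/10817 ≈ -2.6344 + 0.02533*I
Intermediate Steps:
D = I (D = sqrt(40 - 41) = sqrt(-1) = I ≈ 1.0*I)
t = -274 (t = -7 - 267 = -274)
C = (104 - I)/10817 (C = 1/(I + 8*13) = 1/(I + 104) = 1/(104 + I) = (104 - I)/10817 ≈ 0.0096145 - 9.2447e-5*I)
t*C = -274*(104/10817 - I/10817) = -28496/10817 + 274*I/10817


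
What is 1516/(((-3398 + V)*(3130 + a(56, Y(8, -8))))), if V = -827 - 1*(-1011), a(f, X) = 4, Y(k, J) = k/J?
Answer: -379/2518169 ≈ -0.00015051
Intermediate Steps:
V = 184 (V = -827 + 1011 = 184)
1516/(((-3398 + V)*(3130 + a(56, Y(8, -8))))) = 1516/(((-3398 + 184)*(3130 + 4))) = 1516/((-3214*3134)) = 1516/(-10072676) = 1516*(-1/10072676) = -379/2518169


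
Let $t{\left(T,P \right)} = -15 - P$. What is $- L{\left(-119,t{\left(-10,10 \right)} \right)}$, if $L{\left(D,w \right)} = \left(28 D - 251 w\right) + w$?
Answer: $-2918$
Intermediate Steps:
$L{\left(D,w \right)} = - 250 w + 28 D$ ($L{\left(D,w \right)} = \left(- 251 w + 28 D\right) + w = - 250 w + 28 D$)
$- L{\left(-119,t{\left(-10,10 \right)} \right)} = - (- 250 \left(-15 - 10\right) + 28 \left(-119\right)) = - (- 250 \left(-15 - 10\right) - 3332) = - (\left(-250\right) \left(-25\right) - 3332) = - (6250 - 3332) = \left(-1\right) 2918 = -2918$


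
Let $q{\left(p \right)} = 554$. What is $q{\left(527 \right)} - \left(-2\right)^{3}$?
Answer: $562$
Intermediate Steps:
$q{\left(527 \right)} - \left(-2\right)^{3} = 554 - \left(-2\right)^{3} = 554 - -8 = 554 + 8 = 562$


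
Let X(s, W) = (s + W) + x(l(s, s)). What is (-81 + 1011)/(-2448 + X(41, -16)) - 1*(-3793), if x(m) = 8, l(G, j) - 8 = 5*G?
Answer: 610611/161 ≈ 3792.6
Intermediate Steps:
l(G, j) = 8 + 5*G
X(s, W) = 8 + W + s (X(s, W) = (s + W) + 8 = (W + s) + 8 = 8 + W + s)
(-81 + 1011)/(-2448 + X(41, -16)) - 1*(-3793) = (-81 + 1011)/(-2448 + (8 - 16 + 41)) - 1*(-3793) = 930/(-2448 + 33) + 3793 = 930/(-2415) + 3793 = 930*(-1/2415) + 3793 = -62/161 + 3793 = 610611/161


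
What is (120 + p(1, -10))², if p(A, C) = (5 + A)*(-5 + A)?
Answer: 9216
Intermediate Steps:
p(A, C) = (-5 + A)*(5 + A)
(120 + p(1, -10))² = (120 + (-25 + 1²))² = (120 + (-25 + 1))² = (120 - 24)² = 96² = 9216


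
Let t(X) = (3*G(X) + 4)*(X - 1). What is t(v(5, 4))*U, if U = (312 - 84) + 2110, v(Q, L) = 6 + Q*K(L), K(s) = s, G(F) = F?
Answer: 4792900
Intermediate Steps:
v(Q, L) = 6 + L*Q (v(Q, L) = 6 + Q*L = 6 + L*Q)
U = 2338 (U = 228 + 2110 = 2338)
t(X) = (-1 + X)*(4 + 3*X) (t(X) = (3*X + 4)*(X - 1) = (4 + 3*X)*(-1 + X) = (-1 + X)*(4 + 3*X))
t(v(5, 4))*U = (-4 + (6 + 4*5) + 3*(6 + 4*5)**2)*2338 = (-4 + (6 + 20) + 3*(6 + 20)**2)*2338 = (-4 + 26 + 3*26**2)*2338 = (-4 + 26 + 3*676)*2338 = (-4 + 26 + 2028)*2338 = 2050*2338 = 4792900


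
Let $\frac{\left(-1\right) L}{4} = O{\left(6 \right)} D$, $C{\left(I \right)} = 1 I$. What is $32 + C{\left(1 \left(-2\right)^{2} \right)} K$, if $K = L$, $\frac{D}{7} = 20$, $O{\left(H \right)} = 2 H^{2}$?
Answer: $-161248$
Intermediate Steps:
$D = 140$ ($D = 7 \cdot 20 = 140$)
$C{\left(I \right)} = I$
$L = -40320$ ($L = - 4 \cdot 2 \cdot 6^{2} \cdot 140 = - 4 \cdot 2 \cdot 36 \cdot 140 = - 4 \cdot 72 \cdot 140 = \left(-4\right) 10080 = -40320$)
$K = -40320$
$32 + C{\left(1 \left(-2\right)^{2} \right)} K = 32 + 1 \left(-2\right)^{2} \left(-40320\right) = 32 + 1 \cdot 4 \left(-40320\right) = 32 + 4 \left(-40320\right) = 32 - 161280 = -161248$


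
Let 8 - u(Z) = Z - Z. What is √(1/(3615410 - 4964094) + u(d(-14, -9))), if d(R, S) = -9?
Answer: √3637896726541/674342 ≈ 2.8284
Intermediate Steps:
u(Z) = 8 (u(Z) = 8 - (Z - Z) = 8 - 1*0 = 8 + 0 = 8)
√(1/(3615410 - 4964094) + u(d(-14, -9))) = √(1/(3615410 - 4964094) + 8) = √(1/(-1348684) + 8) = √(-1/1348684 + 8) = √(10789471/1348684) = √3637896726541/674342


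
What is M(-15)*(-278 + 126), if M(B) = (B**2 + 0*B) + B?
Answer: -31920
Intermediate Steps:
M(B) = B + B**2 (M(B) = (B**2 + 0) + B = B**2 + B = B + B**2)
M(-15)*(-278 + 126) = (-15*(1 - 15))*(-278 + 126) = -15*(-14)*(-152) = 210*(-152) = -31920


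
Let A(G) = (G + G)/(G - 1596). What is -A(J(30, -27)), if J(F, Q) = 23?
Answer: 46/1573 ≈ 0.029243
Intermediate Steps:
A(G) = 2*G/(-1596 + G) (A(G) = (2*G)/(-1596 + G) = 2*G/(-1596 + G))
-A(J(30, -27)) = -2*23/(-1596 + 23) = -2*23/(-1573) = -2*23*(-1)/1573 = -1*(-46/1573) = 46/1573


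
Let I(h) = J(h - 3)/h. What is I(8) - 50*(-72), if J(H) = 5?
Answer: 28805/8 ≈ 3600.6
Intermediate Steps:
I(h) = 5/h
I(8) - 50*(-72) = 5/8 - 50*(-72) = 5*(⅛) + 3600 = 5/8 + 3600 = 28805/8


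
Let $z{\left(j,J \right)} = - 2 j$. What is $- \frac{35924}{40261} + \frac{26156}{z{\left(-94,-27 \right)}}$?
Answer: $\frac{261578251}{1892267} \approx 138.24$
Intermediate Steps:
$- \frac{35924}{40261} + \frac{26156}{z{\left(-94,-27 \right)}} = - \frac{35924}{40261} + \frac{26156}{\left(-2\right) \left(-94\right)} = \left(-35924\right) \frac{1}{40261} + \frac{26156}{188} = - \frac{35924}{40261} + 26156 \cdot \frac{1}{188} = - \frac{35924}{40261} + \frac{6539}{47} = \frac{261578251}{1892267}$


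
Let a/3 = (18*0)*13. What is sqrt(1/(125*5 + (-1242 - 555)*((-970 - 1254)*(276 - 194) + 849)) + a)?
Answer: sqrt(81547567)/163095134 ≈ 5.5369e-5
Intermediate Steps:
a = 0 (a = 3*((18*0)*13) = 3*(0*13) = 3*0 = 0)
sqrt(1/(125*5 + (-1242 - 555)*((-970 - 1254)*(276 - 194) + 849)) + a) = sqrt(1/(125*5 + (-1242 - 555)*((-970 - 1254)*(276 - 194) + 849)) + 0) = sqrt(1/(625 - 1797*(-2224*82 + 849)) + 0) = sqrt(1/(625 - 1797*(-182368 + 849)) + 0) = sqrt(1/(625 - 1797*(-181519)) + 0) = sqrt(1/(625 + 326189643) + 0) = sqrt(1/326190268 + 0) = sqrt(1/326190268) = sqrt(81547567)/163095134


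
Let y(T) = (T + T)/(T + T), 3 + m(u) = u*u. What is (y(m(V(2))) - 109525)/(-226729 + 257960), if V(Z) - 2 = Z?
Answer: -109524/31231 ≈ -3.5069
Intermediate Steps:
V(Z) = 2 + Z
m(u) = -3 + u² (m(u) = -3 + u*u = -3 + u²)
y(T) = 1 (y(T) = (2*T)/((2*T)) = (2*T)*(1/(2*T)) = 1)
(y(m(V(2))) - 109525)/(-226729 + 257960) = (1 - 109525)/(-226729 + 257960) = -109524/31231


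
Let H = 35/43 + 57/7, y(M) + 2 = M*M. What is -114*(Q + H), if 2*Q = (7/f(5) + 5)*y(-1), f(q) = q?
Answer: -987696/1505 ≈ -656.28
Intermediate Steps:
y(M) = -2 + M**2 (y(M) = -2 + M*M = -2 + M**2)
H = 2696/301 (H = 35*(1/43) + 57*(1/7) = 35/43 + 57/7 = 2696/301 ≈ 8.9568)
Q = -16/5 (Q = ((7/5 + 5)*(-2 + (-1)**2))/2 = ((7*(1/5) + 5)*(-2 + 1))/2 = ((7/5 + 5)*(-1))/2 = ((32/5)*(-1))/2 = (1/2)*(-32/5) = -16/5 ≈ -3.2000)
-114*(Q + H) = -114*(-16/5 + 2696/301) = -114*8664/1505 = -987696/1505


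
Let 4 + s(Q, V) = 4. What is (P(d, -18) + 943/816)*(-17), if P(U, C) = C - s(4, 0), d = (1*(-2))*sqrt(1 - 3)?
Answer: 13745/48 ≈ 286.35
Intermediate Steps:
s(Q, V) = 0 (s(Q, V) = -4 + 4 = 0)
d = -2*I*sqrt(2) ≈ -2.8284*I
P(U, C) = C (P(U, C) = C - 1*0 = C + 0 = C)
(P(d, -18) + 943/816)*(-17) = (-18 + 943/816)*(-17) = -13745/816*(-17) = 13745/48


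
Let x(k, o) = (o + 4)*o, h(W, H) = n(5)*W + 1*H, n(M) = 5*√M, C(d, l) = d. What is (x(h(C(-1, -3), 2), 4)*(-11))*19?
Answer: -6688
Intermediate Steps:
h(W, H) = H + 5*W*√5 (h(W, H) = (5*√5)*W + 1*H = 5*W*√5 + H = H + 5*W*√5)
x(k, o) = o*(4 + o) (x(k, o) = (4 + o)*o = o*(4 + o))
(x(h(C(-1, -3), 2), 4)*(-11))*19 = ((4*(4 + 4))*(-11))*19 = ((4*8)*(-11))*19 = (32*(-11))*19 = -352*19 = -6688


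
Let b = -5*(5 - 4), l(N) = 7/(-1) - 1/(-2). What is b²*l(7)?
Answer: -325/2 ≈ -162.50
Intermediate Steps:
l(N) = -13/2 (l(N) = 7*(-1) - 1*(-½) = -7 + ½ = -13/2)
b = -5 (b = -5*1 = -5)
b²*l(7) = (-5)²*(-13/2) = 25*(-13/2) = -325/2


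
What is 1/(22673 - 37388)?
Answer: -1/14715 ≈ -6.7958e-5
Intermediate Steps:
1/(22673 - 37388) = 1/(-14715) = -1/14715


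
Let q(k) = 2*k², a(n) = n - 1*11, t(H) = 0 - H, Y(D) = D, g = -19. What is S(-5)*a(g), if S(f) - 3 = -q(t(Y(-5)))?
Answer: 1410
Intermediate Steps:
t(H) = -H
a(n) = -11 + n (a(n) = n - 11 = -11 + n)
S(f) = -47 (S(f) = 3 - 2*(-1*(-5))² = 3 - 2*5² = 3 - 2*25 = 3 - 1*50 = 3 - 50 = -47)
S(-5)*a(g) = -47*(-11 - 19) = -47*(-30) = 1410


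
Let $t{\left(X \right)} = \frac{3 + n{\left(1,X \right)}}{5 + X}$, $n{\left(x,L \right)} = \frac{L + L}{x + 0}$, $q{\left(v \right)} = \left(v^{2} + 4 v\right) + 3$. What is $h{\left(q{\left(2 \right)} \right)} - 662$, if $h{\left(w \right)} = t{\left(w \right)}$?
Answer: $- \frac{13207}{20} \approx -660.35$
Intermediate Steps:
$q{\left(v \right)} = 3 + v^{2} + 4 v$
$n{\left(x,L \right)} = \frac{2 L}{x}$
$t{\left(X \right)} = \frac{3 + 2 X}{5 + X}$ ($t{\left(X \right)} = \frac{3 + \frac{2 X}{1}}{5 + X} = \frac{3 + 2 X 1}{5 + X} = \frac{3 + 2 X}{5 + X}$)
$h{\left(w \right)} = \frac{3 + 2 w}{5 + w}$
$h{\left(q{\left(2 \right)} \right)} - 662 = \frac{3 + 2 \left(3 + 2^{2} + 4 \cdot 2\right)}{5 + \left(3 + 2^{2} + 4 \cdot 2\right)} - 662 = \frac{3 + 2 \left(3 + 4 + 8\right)}{5 + \left(3 + 4 + 8\right)} - 662 = \frac{3 + 2 \cdot 15}{5 + 15} - 662 = \frac{3 + 30}{20} - 662 = \frac{1}{20} \cdot 33 - 662 = \frac{33}{20} - 662 = - \frac{13207}{20}$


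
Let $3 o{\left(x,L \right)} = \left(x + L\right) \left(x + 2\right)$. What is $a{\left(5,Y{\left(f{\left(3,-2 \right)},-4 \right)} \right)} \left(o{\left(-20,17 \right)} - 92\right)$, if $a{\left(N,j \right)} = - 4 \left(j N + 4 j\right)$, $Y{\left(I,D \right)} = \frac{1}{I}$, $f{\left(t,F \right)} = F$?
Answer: $-1332$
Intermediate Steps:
$a{\left(N,j \right)} = - 16 j - 4 N j$ ($a{\left(N,j \right)} = - 4 \left(N j + 4 j\right) = - 4 \left(4 j + N j\right) = - 16 j - 4 N j$)
$o{\left(x,L \right)} = \frac{\left(2 + x\right) \left(L + x\right)}{3}$ ($o{\left(x,L \right)} = \frac{\left(x + L\right) \left(x + 2\right)}{3} = \frac{\left(L + x\right) \left(2 + x\right)}{3} = \frac{\left(2 + x\right) \left(L + x\right)}{3}$)
$a{\left(5,Y{\left(f{\left(3,-2 \right)},-4 \right)} \right)} \left(o{\left(-20,17 \right)} - 92\right) = - \frac{4 \left(4 + 5\right)}{-2} \left(\left(\frac{\left(-20\right)^{2}}{3} + \frac{2}{3} \cdot 17 + \frac{2}{3} \left(-20\right) + \frac{1}{3} \cdot 17 \left(-20\right)\right) - 92\right) = \left(-4\right) \left(- \frac{1}{2}\right) 9 \left(\left(\frac{1}{3} \cdot 400 + \frac{34}{3} - \frac{40}{3} - \frac{340}{3}\right) - 92\right) = 18 \left(\left(\frac{400}{3} + \frac{34}{3} - \frac{40}{3} - \frac{340}{3}\right) - 92\right) = 18 \left(18 - 92\right) = 18 \left(-74\right) = -1332$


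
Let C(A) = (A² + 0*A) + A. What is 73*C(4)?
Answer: 1460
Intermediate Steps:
C(A) = A + A² (C(A) = (A² + 0) + A = A² + A = A + A²)
73*C(4) = 73*(4*(1 + 4)) = 73*(4*5) = 73*20 = 1460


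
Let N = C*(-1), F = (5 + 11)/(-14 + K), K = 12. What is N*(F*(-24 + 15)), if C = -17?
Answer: 1224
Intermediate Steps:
F = -8 (F = (5 + 11)/(-14 + 12) = 16/(-2) = 16*(-½) = -8)
N = 17 (N = -17*(-1) = 17)
N*(F*(-24 + 15)) = 17*(-8*(-24 + 15)) = 17*(-8*(-9)) = 17*72 = 1224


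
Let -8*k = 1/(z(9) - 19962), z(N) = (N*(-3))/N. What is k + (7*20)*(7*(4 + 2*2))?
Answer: 1252204801/159720 ≈ 7840.0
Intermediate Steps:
z(N) = -3 (z(N) = (-3*N)/N = -3)
k = 1/159720 (k = -1/(8*(-3 - 19962)) = -⅛/(-19965) = -⅛*(-1/19965) = 1/159720 ≈ 6.2610e-6)
k + (7*20)*(7*(4 + 2*2)) = 1/159720 + (7*20)*(7*(4 + 2*2)) = 1/159720 + 140*(7*(4 + 4)) = 1/159720 + 140*(7*8) = 1/159720 + 140*56 = 1/159720 + 7840 = 1252204801/159720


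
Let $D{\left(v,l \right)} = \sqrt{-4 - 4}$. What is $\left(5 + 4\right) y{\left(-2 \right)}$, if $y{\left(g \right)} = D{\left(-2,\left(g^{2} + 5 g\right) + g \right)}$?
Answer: $18 i \sqrt{2} \approx 25.456 i$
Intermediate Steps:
$D{\left(v,l \right)} = 2 i \sqrt{2}$ ($D{\left(v,l \right)} = \sqrt{-8} = 2 i \sqrt{2}$)
$y{\left(g \right)} = 2 i \sqrt{2}$
$\left(5 + 4\right) y{\left(-2 \right)} = \left(5 + 4\right) 2 i \sqrt{2} = 9 \cdot 2 i \sqrt{2} = 18 i \sqrt{2}$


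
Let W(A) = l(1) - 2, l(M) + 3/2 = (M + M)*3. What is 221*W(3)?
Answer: 1105/2 ≈ 552.50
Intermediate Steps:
l(M) = -3/2 + 6*M (l(M) = -3/2 + (M + M)*3 = -3/2 + (2*M)*3 = -3/2 + 6*M)
W(A) = 5/2 (W(A) = (-3/2 + 6*1) - 2 = (-3/2 + 6) - 2 = 9/2 - 2 = 5/2)
221*W(3) = 221*(5/2) = 1105/2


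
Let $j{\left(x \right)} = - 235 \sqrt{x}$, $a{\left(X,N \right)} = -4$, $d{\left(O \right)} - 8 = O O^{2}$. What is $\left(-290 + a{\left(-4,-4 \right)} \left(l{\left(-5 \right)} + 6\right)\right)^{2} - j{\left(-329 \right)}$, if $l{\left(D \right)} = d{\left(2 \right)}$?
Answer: $142884 + 235 i \sqrt{329} \approx 1.4288 \cdot 10^{5} + 4262.5 i$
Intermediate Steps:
$d{\left(O \right)} = 8 + O^{3}$ ($d{\left(O \right)} = 8 + O O^{2} = 8 + O^{3}$)
$l{\left(D \right)} = 16$ ($l{\left(D \right)} = 8 + 2^{3} = 8 + 8 = 16$)
$\left(-290 + a{\left(-4,-4 \right)} \left(l{\left(-5 \right)} + 6\right)\right)^{2} - j{\left(-329 \right)} = \left(-290 - 4 \left(16 + 6\right)\right)^{2} - - 235 \sqrt{-329} = \left(-290 - 88\right)^{2} - - 235 i \sqrt{329} = \left(-378\right)^{2} + 235 i \sqrt{329} = 142884 + 235 i \sqrt{329}$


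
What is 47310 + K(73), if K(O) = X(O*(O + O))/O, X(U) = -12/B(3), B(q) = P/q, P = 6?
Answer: 3453624/73 ≈ 47310.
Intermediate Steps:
B(q) = 6/q
X(U) = -6 (X(U) = -12/(6/3) = -12/(6*(1/3)) = -12/2 = -12*1/2 = -6)
K(O) = -6/O
47310 + K(73) = 47310 - 6/73 = 3453624/73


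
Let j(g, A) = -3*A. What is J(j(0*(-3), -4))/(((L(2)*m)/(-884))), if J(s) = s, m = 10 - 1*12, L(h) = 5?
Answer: 5304/5 ≈ 1060.8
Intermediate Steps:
m = -2 (m = 10 - 12 = -2)
J(j(0*(-3), -4))/(((L(2)*m)/(-884))) = (-3*(-4))/(((5*(-2))/(-884))) = 12/((-10*(-1/884))) = 12/(5/442) = 12*(442/5) = 5304/5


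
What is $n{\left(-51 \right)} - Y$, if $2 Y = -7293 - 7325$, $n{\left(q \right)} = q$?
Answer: $7258$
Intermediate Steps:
$Y = -7309$ ($Y = \frac{-7293 - 7325}{2} = \frac{1}{2} \left(-14618\right) = -7309$)
$n{\left(-51 \right)} - Y = -51 - -7309 = -51 + 7309 = 7258$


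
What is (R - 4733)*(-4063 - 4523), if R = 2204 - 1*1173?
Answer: 31785372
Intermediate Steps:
R = 1031 (R = 2204 - 1173 = 1031)
(R - 4733)*(-4063 - 4523) = (1031 - 4733)*(-4063 - 4523) = -3702*(-8586) = 31785372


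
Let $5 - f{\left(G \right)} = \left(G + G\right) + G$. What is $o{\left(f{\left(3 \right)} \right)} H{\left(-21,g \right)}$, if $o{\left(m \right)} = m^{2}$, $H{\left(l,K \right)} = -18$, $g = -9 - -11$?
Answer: $-288$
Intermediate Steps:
$g = 2$ ($g = -9 + 11 = 2$)
$f{\left(G \right)} = 5 - 3 G$ ($f{\left(G \right)} = 5 - \left(\left(G + G\right) + G\right) = 5 - \left(2 G + G\right) = 5 - 3 G$)
$o{\left(f{\left(3 \right)} \right)} H{\left(-21,g \right)} = \left(5 - 9\right)^{2} \left(-18\right) = \left(-4\right)^{2} \left(-18\right) = 16 \left(-18\right) = -288$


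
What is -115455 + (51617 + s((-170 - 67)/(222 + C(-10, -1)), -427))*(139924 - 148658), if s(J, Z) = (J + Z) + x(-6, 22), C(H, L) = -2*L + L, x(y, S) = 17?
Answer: -99758628681/223 ≈ -4.4735e+8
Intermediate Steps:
C(H, L) = -L
s(J, Z) = 17 + J + Z (s(J, Z) = (J + Z) + 17 = 17 + J + Z)
-115455 + (51617 + s((-170 - 67)/(222 + C(-10, -1)), -427))*(139924 - 148658) = -115455 + (51617 + (17 + (-170 - 67)/(222 - 1*(-1)) - 427))*(139924 - 148658) = -115455 + (51617 + (17 - 237/(222 + 1) - 427))*(-8734) = -115455 + (51617 + (17 - 237/223 - 427))*(-8734) = -115455 + (51617 - 91667/223)*(-8734) = -115455 + (11418924/223)*(-8734) = -115455 - 99732882216/223 = -99758628681/223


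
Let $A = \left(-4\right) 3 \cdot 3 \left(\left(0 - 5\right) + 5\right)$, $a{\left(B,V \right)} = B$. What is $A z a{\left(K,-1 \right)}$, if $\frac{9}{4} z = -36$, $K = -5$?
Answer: $0$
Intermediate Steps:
$z = -16$ ($z = \frac{4}{9} \left(-36\right) = -16$)
$A = 0$ ($A = \left(-12\right) 3 \left(\left(0 - 5\right) + 5\right) = - 36 \left(-5 + 5\right) = \left(-36\right) 0 = 0$)
$A z a{\left(K,-1 \right)} = 0 \left(-16\right) \left(-5\right) = 0 \left(-5\right) = 0$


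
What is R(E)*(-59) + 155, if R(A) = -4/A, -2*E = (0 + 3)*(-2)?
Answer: 701/3 ≈ 233.67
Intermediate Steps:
E = 3 (E = -(0 + 3)*(-2)/2 = -3*(-2)/2 = -1/2*(-6) = 3)
R(E)*(-59) + 155 = -4/3*(-59) + 155 = 236/3 + 155 = 701/3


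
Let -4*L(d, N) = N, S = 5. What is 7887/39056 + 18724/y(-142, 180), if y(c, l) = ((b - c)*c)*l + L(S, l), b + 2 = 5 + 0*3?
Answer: 28499869771/144751104720 ≈ 0.19689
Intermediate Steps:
b = 3 (b = -2 + (5 + 0*3) = -2 + (5 + 0) = -2 + 5 = 3)
L(d, N) = -N/4
y(c, l) = -l/4 + c*l*(3 - c) (y(c, l) = ((3 - c)*c)*l - l/4 = (c*(3 - c))*l - l/4 = c*l*(3 - c) - l/4 = -l/4 + c*l*(3 - c))
7887/39056 + 18724/y(-142, 180) = 7887/39056 + 18724/(((¼)*180*(-1 - 4*(-142)² + 12*(-142)))) = 7887*(1/39056) + 18724/(((¼)*180*(-1 - 4*20164 - 1704))) = 7887/39056 + 18724/(((¼)*180*(-1 - 80656 - 1704))) = 7887/39056 + 18724/(((¼)*180*(-82361))) = 7887/39056 + 18724/(-3706245) = 7887/39056 + 18724*(-1/3706245) = 7887/39056 - 18724/3706245 = 28499869771/144751104720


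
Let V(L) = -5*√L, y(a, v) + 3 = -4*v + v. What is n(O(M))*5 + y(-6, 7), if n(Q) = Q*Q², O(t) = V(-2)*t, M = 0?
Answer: -24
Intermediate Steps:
y(a, v) = -3 - 3*v (y(a, v) = -3 + (-4*v + v) = -3 - 3*v)
O(t) = -5*I*t*√2 (O(t) = (-5*I*√2)*t = -5*I*t*√2)
n(Q) = Q³
n(O(M))*5 + y(-6, 7) = (-5*I*0*√2)³*5 + (-3 - 3*7) = 0³*5 + (-3 - 21) = 0*5 - 24 = 0 - 24 = -24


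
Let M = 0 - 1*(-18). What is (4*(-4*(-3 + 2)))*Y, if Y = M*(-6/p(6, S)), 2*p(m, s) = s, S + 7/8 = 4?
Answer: -27648/25 ≈ -1105.9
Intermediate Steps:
S = 25/8 (S = -7/8 + 4 = 25/8 ≈ 3.1250)
M = 18 (M = 0 + 18 = 18)
p(m, s) = s/2
Y = -1728/25 (Y = 18*(-6/((½)*(25/8))) = 18*(-6/25/16) = 18*(-6*16/25) = 18*(-96/25) = -1728/25 ≈ -69.120)
(4*(-4*(-3 + 2)))*Y = (4*(-4*(-3 + 2)))*(-1728/25) = (4*(-4*(-1)))*(-1728/25) = (4*4)*(-1728/25) = 16*(-1728/25) = -27648/25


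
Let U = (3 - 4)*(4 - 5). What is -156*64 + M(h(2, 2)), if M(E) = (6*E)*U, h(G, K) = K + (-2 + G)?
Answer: -9972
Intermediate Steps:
U = 1 (U = -1*(-1) = 1)
h(G, K) = -2 + G + K
M(E) = 6*E (M(E) = (6*E)*1 = 6*E)
-156*64 + M(h(2, 2)) = -156*64 + 6*(-2 + 2 + 2) = -9984 + 6*2 = -9984 + 12 = -9972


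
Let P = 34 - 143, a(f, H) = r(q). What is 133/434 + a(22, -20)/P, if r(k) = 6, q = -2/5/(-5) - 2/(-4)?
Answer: 1699/6758 ≈ 0.25141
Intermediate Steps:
q = 29/50 (q = -2*⅕*(-⅕) - 2*(-¼) = -⅖*(-⅕) + ½ = 2/25 + ½ = 29/50 ≈ 0.58000)
a(f, H) = 6
P = -109
133/434 + a(22, -20)/P = 133/434 + 6/(-109) = 133*(1/434) + 6*(-1/109) = 19/62 - 6/109 = 1699/6758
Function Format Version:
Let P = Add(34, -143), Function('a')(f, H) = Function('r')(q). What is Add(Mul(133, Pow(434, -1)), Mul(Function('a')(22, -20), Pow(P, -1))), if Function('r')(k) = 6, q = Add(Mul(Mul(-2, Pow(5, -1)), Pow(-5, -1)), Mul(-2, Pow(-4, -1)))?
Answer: Rational(1699, 6758) ≈ 0.25141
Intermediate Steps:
q = Rational(29, 50) (q = Add(Mul(Mul(-2, Rational(1, 5)), Rational(-1, 5)), Mul(-2, Rational(-1, 4))) = Add(Mul(Rational(-2, 5), Rational(-1, 5)), Rational(1, 2)) = Add(Rational(2, 25), Rational(1, 2)) = Rational(29, 50) ≈ 0.58000)
Function('a')(f, H) = 6
P = -109
Add(Mul(133, Pow(434, -1)), Mul(Function('a')(22, -20), Pow(P, -1))) = Add(Mul(133, Pow(434, -1)), Mul(6, Pow(-109, -1))) = Add(Mul(133, Rational(1, 434)), Mul(6, Rational(-1, 109))) = Add(Rational(19, 62), Rational(-6, 109)) = Rational(1699, 6758)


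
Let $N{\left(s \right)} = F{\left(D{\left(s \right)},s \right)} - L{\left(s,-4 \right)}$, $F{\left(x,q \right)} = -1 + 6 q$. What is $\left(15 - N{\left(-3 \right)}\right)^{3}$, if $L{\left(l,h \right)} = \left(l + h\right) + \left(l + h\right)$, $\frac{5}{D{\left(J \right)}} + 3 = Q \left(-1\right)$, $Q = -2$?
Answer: $8000$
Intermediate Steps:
$D{\left(J \right)} = -5$ ($D{\left(J \right)} = \frac{5}{-3 - -2} = \frac{5}{-3 + 2} = \frac{5}{-1} = 5 \left(-1\right) = -5$)
$L{\left(l,h \right)} = 2 h + 2 l$ ($L{\left(l,h \right)} = \left(h + l\right) + \left(h + l\right) = 2 h + 2 l$)
$N{\left(s \right)} = 7 + 4 s$ ($N{\left(s \right)} = \left(-1 + 6 s\right) - \left(2 \left(-4\right) + 2 s\right) = \left(-1 + 6 s\right) - \left(-8 + 2 s\right) = 7 + 4 s$)
$\left(15 - N{\left(-3 \right)}\right)^{3} = \left(15 - \left(7 + 4 \left(-3\right)\right)\right)^{3} = \left(15 - \left(7 - 12\right)\right)^{3} = \left(15 - -5\right)^{3} = \left(15 + 5\right)^{3} = 20^{3} = 8000$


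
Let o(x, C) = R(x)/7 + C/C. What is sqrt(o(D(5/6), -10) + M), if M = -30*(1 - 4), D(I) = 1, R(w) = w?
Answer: sqrt(4466)/7 ≈ 9.5469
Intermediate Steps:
o(x, C) = 1 + x/7 (o(x, C) = x/7 + C/C = x*(1/7) + 1 = x/7 + 1 = 1 + x/7)
M = 90 (M = -30*(-3) = 90)
sqrt(o(D(5/6), -10) + M) = sqrt((1 + (1/7)*1) + 90) = sqrt((1 + 1/7) + 90) = sqrt(8/7 + 90) = sqrt(638/7) = sqrt(4466)/7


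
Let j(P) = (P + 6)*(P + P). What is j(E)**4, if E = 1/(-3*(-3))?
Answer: 146410000/43046721 ≈ 3.4012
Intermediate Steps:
E = 1/9 ≈ 0.11111
j(P) = 2*P*(6 + P) (j(P) = (6 + P)*(2*P) = 2*P*(6 + P))
j(E)**4 = (2*(1/9)*(6 + 1/9))**4 = (2*(1/9)*(55/9))**4 = (110/81)**4 = 146410000/43046721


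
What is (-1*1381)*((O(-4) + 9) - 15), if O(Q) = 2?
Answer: 5524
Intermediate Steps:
(-1*1381)*((O(-4) + 9) - 15) = (-1*1381)*((2 + 9) - 15) = -1381*(11 - 15) = -1381*(-4) = 5524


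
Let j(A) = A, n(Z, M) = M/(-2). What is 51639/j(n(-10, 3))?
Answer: -34426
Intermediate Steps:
n(Z, M) = -M/2 (n(Z, M) = M*(-½) = -M/2)
51639/j(n(-10, 3)) = 51639/((-½*3)) = 51639/(-3/2) = 51639*(-⅔) = -34426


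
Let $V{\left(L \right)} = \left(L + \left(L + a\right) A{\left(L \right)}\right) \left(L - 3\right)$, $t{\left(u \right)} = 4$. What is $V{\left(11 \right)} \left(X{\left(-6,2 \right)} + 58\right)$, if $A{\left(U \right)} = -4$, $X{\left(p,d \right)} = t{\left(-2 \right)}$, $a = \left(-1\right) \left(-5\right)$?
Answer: $-26288$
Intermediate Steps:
$a = 5$
$X{\left(p,d \right)} = 4$
$V{\left(L \right)} = \left(-20 - 3 L\right) \left(-3 + L\right)$ ($V{\left(L \right)} = \left(L + \left(L + 5\right) \left(-4\right)\right) \left(L - 3\right) = \left(L + \left(5 + L\right) \left(-4\right)\right) \left(-3 + L\right) = \left(L - \left(20 + 4 L\right)\right) \left(-3 + L\right) = \left(-20 - 3 L\right) \left(-3 + L\right)$)
$V{\left(11 \right)} \left(X{\left(-6,2 \right)} + 58\right) = \left(60 - 121 - 3 \cdot 11^{2}\right) \left(4 + 58\right) = \left(60 - 121 - 363\right) 62 = \left(-424\right) 62 = -26288$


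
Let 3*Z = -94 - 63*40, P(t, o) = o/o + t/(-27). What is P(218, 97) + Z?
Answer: -23717/27 ≈ -878.41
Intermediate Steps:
P(t, o) = 1 - t/27 (P(t, o) = 1 + t*(-1/27) = 1 - t/27)
Z = -2614/3 (Z = (-94 - 63*40)/3 = (-94 - 2520)/3 = (1/3)*(-2614) = -2614/3 ≈ -871.33)
P(218, 97) + Z = (1 - 1/27*218) - 2614/3 = (1 - 218/27) - 2614/3 = -191/27 - 2614/3 = -23717/27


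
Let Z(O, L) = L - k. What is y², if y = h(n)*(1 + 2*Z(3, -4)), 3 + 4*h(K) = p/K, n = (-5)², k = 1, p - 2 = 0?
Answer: 431649/10000 ≈ 43.165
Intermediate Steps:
p = 2 (p = 2 + 0 = 2)
Z(O, L) = -1 + L (Z(O, L) = L - 1*1 = L - 1 = -1 + L)
n = 25
h(K) = -¾ + 1/(2*K) (h(K) = -¾ + (2/K)/4 = -¾ + 1/(2*K))
y = 657/100 (y = ((¼)*(2 - 3*25)/25)*(1 + 2*(-1 - 4)) = ((¼)*(1/25)*(2 - 75))*(1 + 2*(-5)) = ((¼)*(1/25)*(-73))*(1 - 10) = -73/100*(-9) = 657/100 ≈ 6.5700)
y² = (657/100)² = 431649/10000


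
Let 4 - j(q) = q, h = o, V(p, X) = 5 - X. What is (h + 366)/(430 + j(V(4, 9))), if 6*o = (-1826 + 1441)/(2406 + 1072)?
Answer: 7637303/9140184 ≈ 0.83557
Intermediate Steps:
o = -385/20868 (o = ((-1826 + 1441)/(2406 + 1072))/6 = (-385/3478)/6 = (-385*1/3478)/6 = (1/6)*(-385/3478) = -385/20868 ≈ -0.018449)
h = -385/20868 ≈ -0.018449
j(q) = 4 - q
(h + 366)/(430 + j(V(4, 9))) = (-385/20868 + 366)/(430 + (4 - (5 - 1*9))) = 7637303/(20868*(430 + (4 - (5 - 9)))) = 7637303/(20868*(430 + (4 - 1*(-4)))) = 7637303/(20868*(430 + (4 + 4))) = 7637303/(20868*(430 + 8)) = (7637303/20868)/438 = (7637303/20868)*(1/438) = 7637303/9140184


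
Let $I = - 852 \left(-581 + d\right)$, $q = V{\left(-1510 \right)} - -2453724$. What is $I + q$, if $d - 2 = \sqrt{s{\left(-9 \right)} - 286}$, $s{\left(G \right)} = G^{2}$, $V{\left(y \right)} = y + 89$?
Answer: $2945611 - 852 i \sqrt{205} \approx 2.9456 \cdot 10^{6} - 12199.0 i$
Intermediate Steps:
$V{\left(y \right)} = 89 + y$
$q = 2452303$ ($q = \left(89 - 1510\right) - -2453724 = -1421 + 2453724 = 2452303$)
$d = 2 + i \sqrt{205}$ ($d = 2 + \sqrt{\left(-9\right)^{2} - 286} = 2 + \sqrt{81 - 286} = 2 + \sqrt{-205} = 2 + i \sqrt{205} \approx 2.0 + 14.318 i$)
$I = 493308 - 852 i \sqrt{205}$ ($I = - 852 \left(-581 + \left(2 + i \sqrt{205}\right)\right) = - 852 \left(-579 + i \sqrt{205}\right) = 493308 - 852 i \sqrt{205} \approx 4.9331 \cdot 10^{5} - 12199.0 i$)
$I + q = \left(493308 - 852 i \sqrt{205}\right) + 2452303 = 2945611 - 852 i \sqrt{205}$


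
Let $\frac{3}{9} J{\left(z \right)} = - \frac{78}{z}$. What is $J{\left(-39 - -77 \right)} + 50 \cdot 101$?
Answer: $\frac{95833}{19} \approx 5043.8$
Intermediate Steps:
$J{\left(z \right)} = - \frac{234}{z}$ ($J{\left(z \right)} = 3 \left(- \frac{78}{z}\right) = - \frac{234}{z}$)
$J{\left(-39 - -77 \right)} + 50 \cdot 101 = - \frac{234}{-39 - -77} + 50 \cdot 101 = - \frac{234}{-39 + 77} + 5050 = - \frac{234}{38} + 5050 = \left(-234\right) \frac{1}{38} + 5050 = - \frac{117}{19} + 5050 = \frac{95833}{19}$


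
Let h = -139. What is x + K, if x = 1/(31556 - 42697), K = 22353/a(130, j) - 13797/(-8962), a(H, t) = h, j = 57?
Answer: -2210484860941/13878544238 ≈ -159.27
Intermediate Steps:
a(H, t) = -139
K = -198409803/1245718 (K = 22353/(-139) - 13797/(-8962) = 22353*(-1/139) - 13797*(-1/8962) = -22353/139 + 13797/8962 = -198409803/1245718 ≈ -159.27)
x = -1/11141 (x = 1/(-11141) = -1/11141 ≈ -8.9759e-5)
x + K = -1/11141 - 198409803/1245718 = -2210484860941/13878544238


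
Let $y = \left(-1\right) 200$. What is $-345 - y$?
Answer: $-145$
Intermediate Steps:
$y = -200$
$-345 - y = -345 - -200 = -345 + 200 = -145$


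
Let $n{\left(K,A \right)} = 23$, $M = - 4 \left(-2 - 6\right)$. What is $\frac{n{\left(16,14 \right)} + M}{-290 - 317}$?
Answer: $- \frac{55}{607} \approx -0.09061$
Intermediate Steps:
$M = 32$ ($M = \left(-4\right) \left(-8\right) = 32$)
$\frac{n{\left(16,14 \right)} + M}{-290 - 317} = \frac{23 + 32}{-290 - 317} = \frac{55}{-607} = 55 \left(- \frac{1}{607}\right) = - \frac{55}{607}$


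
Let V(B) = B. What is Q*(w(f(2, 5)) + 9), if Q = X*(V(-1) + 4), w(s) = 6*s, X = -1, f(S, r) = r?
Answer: -117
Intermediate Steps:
Q = -3 (Q = -(-1 + 4) = -1*3 = -3)
Q*(w(f(2, 5)) + 9) = -3*(6*5 + 9) = -3*(30 + 9) = -3*39 = -117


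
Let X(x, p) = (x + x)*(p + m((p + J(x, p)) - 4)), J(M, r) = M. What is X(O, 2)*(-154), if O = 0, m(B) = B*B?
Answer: 0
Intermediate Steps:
m(B) = B**2
X(x, p) = 2*x*(p + (-4 + p + x)**2) (X(x, p) = (x + x)*(p + ((p + x) - 4)**2) = (2*x)*(p + (-4 + p + x)**2) = 2*x*(p + (-4 + p + x)**2))
X(O, 2)*(-154) = (2*0*(2 + (-4 + 2 + 0)**2))*(-154) = (2*0*(2 + (-2)**2))*(-154) = (2*0*(2 + 4))*(-154) = (2*0*6)*(-154) = 0*(-154) = 0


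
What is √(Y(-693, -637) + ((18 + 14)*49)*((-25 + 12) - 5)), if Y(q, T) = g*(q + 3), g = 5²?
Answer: I*√45474 ≈ 213.25*I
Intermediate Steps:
g = 25
Y(q, T) = 75 + 25*q (Y(q, T) = 25*(q + 3) = 25*(3 + q) = 75 + 25*q)
√(Y(-693, -637) + ((18 + 14)*49)*((-25 + 12) - 5)) = √((75 + 25*(-693)) + ((18 + 14)*49)*((-25 + 12) - 5)) = √((75 - 17325) + (32*49)*(-13 - 5)) = √(-17250 + 1568*(-18)) = √(-17250 - 28224) = √(-45474) = I*√45474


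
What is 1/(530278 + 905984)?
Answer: 1/1436262 ≈ 6.9625e-7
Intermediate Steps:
1/(530278 + 905984) = 1/1436262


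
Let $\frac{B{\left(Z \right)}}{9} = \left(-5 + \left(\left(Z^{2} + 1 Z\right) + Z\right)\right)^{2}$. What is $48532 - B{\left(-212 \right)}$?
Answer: $-17834218493$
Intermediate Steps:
$B{\left(Z \right)} = 9 \left(-5 + Z^{2} + 2 Z\right)^{2}$ ($B{\left(Z \right)} = 9 \left(-5 + \left(\left(Z^{2} + 1 Z\right) + Z\right)\right)^{2} = 9 \left(-5 + \left(\left(Z^{2} + Z\right) + Z\right)\right)^{2} = 9 \left(-5 + \left(\left(Z + Z^{2}\right) + Z\right)\right)^{2} = 9 \left(-5 + \left(Z^{2} + 2 Z\right)\right)^{2} = 9 \left(-5 + Z^{2} + 2 Z\right)^{2}$)
$48532 - B{\left(-212 \right)} = 48532 - 9 \left(-5 + \left(-212\right)^{2} + 2 \left(-212\right)\right)^{2} = 48532 - 9 \left(-5 + 44944 - 424\right)^{2} = 48532 - 9 \cdot 44515^{2} = 48532 - 9 \cdot 1981585225 = 48532 - 17834267025 = -17834218493$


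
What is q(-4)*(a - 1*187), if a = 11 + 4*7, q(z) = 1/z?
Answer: 37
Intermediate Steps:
a = 39 (a = 11 + 28 = 39)
q(-4)*(a - 1*187) = (39 - 1*187)/(-4) = -(39 - 187)/4 = -¼*(-148) = 37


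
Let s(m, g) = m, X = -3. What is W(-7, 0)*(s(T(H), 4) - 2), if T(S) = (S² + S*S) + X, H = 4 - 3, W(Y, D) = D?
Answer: 0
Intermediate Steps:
H = 1
T(S) = -3 + 2*S² (T(S) = (S² + S*S) - 3 = (S² + S²) - 3 = 2*S² - 3 = -3 + 2*S²)
W(-7, 0)*(s(T(H), 4) - 2) = 0*((-3 + 2*1²) - 2) = 0*((-3 + 2*1) - 2) = 0*((-3 + 2) - 2) = 0*(-1 - 2) = 0*(-3) = 0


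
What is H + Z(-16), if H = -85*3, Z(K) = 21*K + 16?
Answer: -575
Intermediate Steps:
Z(K) = 16 + 21*K
H = -255
H + Z(-16) = -255 + (16 + 21*(-16)) = -255 + (16 - 336) = -255 - 320 = -575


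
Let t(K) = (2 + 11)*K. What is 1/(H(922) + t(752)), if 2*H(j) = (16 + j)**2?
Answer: 1/449698 ≈ 2.2237e-6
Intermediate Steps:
H(j) = (16 + j)**2/2
t(K) = 13*K
1/(H(922) + t(752)) = 1/((16 + 922)**2/2 + 13*752) = 1/((1/2)*938**2 + 9776) = 1/((1/2)*879844 + 9776) = 1/(439922 + 9776) = 1/449698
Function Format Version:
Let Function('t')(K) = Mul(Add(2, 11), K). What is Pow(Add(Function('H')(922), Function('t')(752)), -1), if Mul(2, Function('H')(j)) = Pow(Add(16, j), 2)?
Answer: Rational(1, 449698) ≈ 2.2237e-6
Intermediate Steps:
Function('H')(j) = Mul(Rational(1, 2), Pow(Add(16, j), 2))
Function('t')(K) = Mul(13, K)
Pow(Add(Function('H')(922), Function('t')(752)), -1) = Pow(Add(Mul(Rational(1, 2), Pow(Add(16, 922), 2)), Mul(13, 752)), -1) = Pow(Add(Mul(Rational(1, 2), Pow(938, 2)), 9776), -1) = Pow(Add(Mul(Rational(1, 2), 879844), 9776), -1) = Pow(Add(439922, 9776), -1) = Pow(449698, -1) = Rational(1, 449698)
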